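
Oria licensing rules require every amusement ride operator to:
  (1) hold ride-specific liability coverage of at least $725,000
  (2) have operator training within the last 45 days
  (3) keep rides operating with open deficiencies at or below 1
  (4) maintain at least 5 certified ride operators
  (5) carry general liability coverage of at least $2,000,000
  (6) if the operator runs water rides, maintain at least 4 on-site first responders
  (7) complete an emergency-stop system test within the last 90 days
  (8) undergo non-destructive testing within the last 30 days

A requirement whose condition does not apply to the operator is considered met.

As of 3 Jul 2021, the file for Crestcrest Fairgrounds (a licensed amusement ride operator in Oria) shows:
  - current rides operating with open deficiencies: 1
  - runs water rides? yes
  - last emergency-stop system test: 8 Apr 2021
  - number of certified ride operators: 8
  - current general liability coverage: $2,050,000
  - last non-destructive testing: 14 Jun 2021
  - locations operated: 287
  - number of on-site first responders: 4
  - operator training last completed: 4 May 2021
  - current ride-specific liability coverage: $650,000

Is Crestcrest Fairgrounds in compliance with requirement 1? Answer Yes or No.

No

1. ride-specific liability coverage $650,000 < $725,000 → not met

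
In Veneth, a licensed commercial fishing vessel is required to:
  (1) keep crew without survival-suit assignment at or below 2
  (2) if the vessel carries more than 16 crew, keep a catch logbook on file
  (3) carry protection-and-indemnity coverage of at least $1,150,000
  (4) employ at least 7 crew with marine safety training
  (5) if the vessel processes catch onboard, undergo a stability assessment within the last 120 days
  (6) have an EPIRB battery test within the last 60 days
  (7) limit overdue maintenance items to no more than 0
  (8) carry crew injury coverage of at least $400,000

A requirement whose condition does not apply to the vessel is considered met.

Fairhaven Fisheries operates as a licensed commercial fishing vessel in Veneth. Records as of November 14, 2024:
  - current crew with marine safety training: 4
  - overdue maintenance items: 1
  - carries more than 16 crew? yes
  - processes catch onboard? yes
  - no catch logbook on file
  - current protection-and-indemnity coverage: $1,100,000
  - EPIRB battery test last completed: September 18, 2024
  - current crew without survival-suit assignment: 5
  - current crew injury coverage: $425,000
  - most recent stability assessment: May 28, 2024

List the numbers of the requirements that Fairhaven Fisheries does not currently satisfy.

1, 2, 3, 4, 5, 7

1. crew without survival-suit assignment 5 > 2 → not met
2. condition 'carries more than 16 crew' holds; catch logbook absent → not met
3. protection-and-indemnity coverage $1,100,000 < $1,150,000 → not met
4. crew with marine safety training 4 < 7 → not met
5. condition 'processes catch onboard' holds; stability assessment 170 days ago vs limit 120 → not met
6. EPIRB battery test 57 days ago vs limit 60 → met
7. overdue maintenance items 1 > 0 → not met
8. crew injury coverage $425,000 ≥ $400,000 → met
Not met: 1, 2, 3, 4, 5, 7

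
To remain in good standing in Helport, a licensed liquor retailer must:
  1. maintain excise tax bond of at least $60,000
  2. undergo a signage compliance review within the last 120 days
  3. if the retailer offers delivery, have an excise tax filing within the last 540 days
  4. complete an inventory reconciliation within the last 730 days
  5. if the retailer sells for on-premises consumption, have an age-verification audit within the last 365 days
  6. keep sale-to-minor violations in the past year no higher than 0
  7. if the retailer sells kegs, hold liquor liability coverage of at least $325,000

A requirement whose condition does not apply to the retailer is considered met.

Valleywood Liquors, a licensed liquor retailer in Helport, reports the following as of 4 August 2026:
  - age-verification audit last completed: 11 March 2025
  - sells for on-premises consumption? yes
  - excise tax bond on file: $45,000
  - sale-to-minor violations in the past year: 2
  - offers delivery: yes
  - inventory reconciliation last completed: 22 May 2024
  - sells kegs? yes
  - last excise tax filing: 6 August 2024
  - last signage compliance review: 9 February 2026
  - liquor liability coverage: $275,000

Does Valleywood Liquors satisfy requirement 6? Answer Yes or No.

No

6. sale-to-minor violations in the past year 2 > 0 → not met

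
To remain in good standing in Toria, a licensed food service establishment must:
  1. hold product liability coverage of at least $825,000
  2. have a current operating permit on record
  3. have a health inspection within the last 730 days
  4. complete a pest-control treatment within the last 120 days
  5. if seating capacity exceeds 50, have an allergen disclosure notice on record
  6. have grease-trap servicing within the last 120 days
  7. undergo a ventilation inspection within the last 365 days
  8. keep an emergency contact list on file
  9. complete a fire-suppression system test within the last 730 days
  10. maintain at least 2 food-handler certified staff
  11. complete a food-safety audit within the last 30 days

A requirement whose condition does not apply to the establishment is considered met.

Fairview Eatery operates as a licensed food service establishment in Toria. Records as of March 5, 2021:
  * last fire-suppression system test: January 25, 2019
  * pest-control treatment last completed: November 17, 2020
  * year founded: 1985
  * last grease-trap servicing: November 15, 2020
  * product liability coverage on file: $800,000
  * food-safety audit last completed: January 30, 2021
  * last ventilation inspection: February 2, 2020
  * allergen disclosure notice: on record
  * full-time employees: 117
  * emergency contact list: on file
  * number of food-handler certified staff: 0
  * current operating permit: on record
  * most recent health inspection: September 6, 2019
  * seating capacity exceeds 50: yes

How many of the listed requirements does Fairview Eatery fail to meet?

5

1. product liability coverage $800,000 < $825,000 → not met
2. current operating permit present → met
3. health inspection 546 days ago vs limit 730 → met
4. pest-control treatment 108 days ago vs limit 120 → met
5. condition 'seating capacity exceeds 50' holds; allergen disclosure notice present → met
6. grease-trap servicing 110 days ago vs limit 120 → met
7. ventilation inspection 397 days ago vs limit 365 → not met
8. emergency contact list present → met
9. fire-suppression system test 770 days ago vs limit 730 → not met
10. food-handler certified staff 0 < 2 → not met
11. food-safety audit 34 days ago vs limit 30 → not met
Not met: 5 of 11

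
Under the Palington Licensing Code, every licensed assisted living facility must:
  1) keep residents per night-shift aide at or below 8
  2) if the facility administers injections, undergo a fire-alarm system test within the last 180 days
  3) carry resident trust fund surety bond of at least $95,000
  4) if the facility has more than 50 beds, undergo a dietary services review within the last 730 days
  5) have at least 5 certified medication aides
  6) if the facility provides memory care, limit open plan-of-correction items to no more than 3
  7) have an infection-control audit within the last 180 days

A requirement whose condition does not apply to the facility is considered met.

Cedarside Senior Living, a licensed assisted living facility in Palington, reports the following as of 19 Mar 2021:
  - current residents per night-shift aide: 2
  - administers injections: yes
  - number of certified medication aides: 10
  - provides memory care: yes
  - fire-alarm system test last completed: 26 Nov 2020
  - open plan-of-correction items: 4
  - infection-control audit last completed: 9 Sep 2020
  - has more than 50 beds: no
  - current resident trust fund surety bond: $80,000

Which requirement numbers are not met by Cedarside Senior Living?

3, 6, 7

1. residents per night-shift aide 2 ≤ 8 → met
2. condition 'administers injections' holds; fire-alarm system test 113 days ago vs limit 180 → met
3. resident trust fund surety bond $80,000 < $95,000 → not met
4. condition 'has more than 50 beds' does not hold → requirement n/a → met
5. certified medication aides 10 ≥ 5 → met
6. condition 'provides memory care' holds; open plan-of-correction items 4 > 3 → not met
7. infection-control audit 191 days ago vs limit 180 → not met
Not met: 3, 6, 7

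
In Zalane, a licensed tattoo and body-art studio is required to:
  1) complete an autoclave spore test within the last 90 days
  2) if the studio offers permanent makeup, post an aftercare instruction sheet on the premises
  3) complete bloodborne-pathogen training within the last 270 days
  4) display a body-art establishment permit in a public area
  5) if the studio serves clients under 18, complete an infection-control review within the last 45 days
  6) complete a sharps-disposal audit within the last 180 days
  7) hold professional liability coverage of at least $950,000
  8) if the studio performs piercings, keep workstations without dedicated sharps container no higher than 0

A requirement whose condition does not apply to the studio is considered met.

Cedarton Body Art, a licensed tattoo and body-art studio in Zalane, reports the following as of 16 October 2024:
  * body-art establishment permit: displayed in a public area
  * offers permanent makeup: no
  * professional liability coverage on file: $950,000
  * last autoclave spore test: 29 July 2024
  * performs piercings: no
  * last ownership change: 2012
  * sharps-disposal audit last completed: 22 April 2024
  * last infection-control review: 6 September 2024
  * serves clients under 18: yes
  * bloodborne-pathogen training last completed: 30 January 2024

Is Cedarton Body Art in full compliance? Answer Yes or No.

Yes

1. autoclave spore test 79 days ago vs limit 90 → met
2. condition 'offers permanent makeup' does not hold → requirement n/a → met
3. bloodborne-pathogen training 260 days ago vs limit 270 → met
4. body-art establishment permit present → met
5. condition 'serves clients under 18' holds; infection-control review 40 days ago vs limit 45 → met
6. sharps-disposal audit 177 days ago vs limit 180 → met
7. professional liability coverage $950,000 ≥ $950,000 → met
8. condition 'performs piercings' does not hold → requirement n/a → met
All met.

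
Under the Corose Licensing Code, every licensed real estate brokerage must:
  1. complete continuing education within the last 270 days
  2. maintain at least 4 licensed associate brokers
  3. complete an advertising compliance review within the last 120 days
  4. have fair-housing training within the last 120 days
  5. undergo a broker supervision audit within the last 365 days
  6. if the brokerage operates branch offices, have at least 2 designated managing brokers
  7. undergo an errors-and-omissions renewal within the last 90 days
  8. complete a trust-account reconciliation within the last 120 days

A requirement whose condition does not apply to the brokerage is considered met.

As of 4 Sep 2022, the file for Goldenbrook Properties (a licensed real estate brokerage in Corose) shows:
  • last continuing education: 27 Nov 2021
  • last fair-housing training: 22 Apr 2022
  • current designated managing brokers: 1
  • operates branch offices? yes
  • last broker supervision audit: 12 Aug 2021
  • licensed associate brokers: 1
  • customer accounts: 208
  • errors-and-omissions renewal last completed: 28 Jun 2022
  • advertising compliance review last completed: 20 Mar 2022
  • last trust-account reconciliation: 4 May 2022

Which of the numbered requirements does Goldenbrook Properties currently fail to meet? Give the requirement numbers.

1. continuing education 281 days ago vs limit 270 → not met
2. licensed associate brokers 1 < 4 → not met
3. advertising compliance review 168 days ago vs limit 120 → not met
4. fair-housing training 135 days ago vs limit 120 → not met
5. broker supervision audit 388 days ago vs limit 365 → not met
6. condition 'operates branch offices' holds; designated managing brokers 1 < 2 → not met
7. errors-and-omissions renewal 68 days ago vs limit 90 → met
8. trust-account reconciliation 123 days ago vs limit 120 → not met
Not met: 1, 2, 3, 4, 5, 6, 8

1, 2, 3, 4, 5, 6, 8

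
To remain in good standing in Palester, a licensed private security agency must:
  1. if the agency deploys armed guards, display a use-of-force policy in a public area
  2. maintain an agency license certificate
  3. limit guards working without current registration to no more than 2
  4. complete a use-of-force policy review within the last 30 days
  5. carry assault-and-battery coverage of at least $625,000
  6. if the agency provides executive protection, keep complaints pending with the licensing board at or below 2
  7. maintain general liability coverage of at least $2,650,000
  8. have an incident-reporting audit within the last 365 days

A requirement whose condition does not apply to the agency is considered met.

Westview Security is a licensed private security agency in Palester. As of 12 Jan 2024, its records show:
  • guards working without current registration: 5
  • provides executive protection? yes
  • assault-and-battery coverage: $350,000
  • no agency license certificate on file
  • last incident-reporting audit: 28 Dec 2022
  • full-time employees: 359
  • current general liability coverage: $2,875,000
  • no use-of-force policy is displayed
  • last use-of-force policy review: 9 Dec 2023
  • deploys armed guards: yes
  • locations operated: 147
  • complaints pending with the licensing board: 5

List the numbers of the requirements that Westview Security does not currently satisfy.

1, 2, 3, 4, 5, 6, 8

1. condition 'deploys armed guards' holds; use-of-force policy absent → not met
2. agency license certificate absent → not met
3. guards working without current registration 5 > 2 → not met
4. use-of-force policy review 34 days ago vs limit 30 → not met
5. assault-and-battery coverage $350,000 < $625,000 → not met
6. condition 'provides executive protection' holds; complaints pending with the licensing board 5 > 2 → not met
7. general liability coverage $2,875,000 ≥ $2,650,000 → met
8. incident-reporting audit 380 days ago vs limit 365 → not met
Not met: 1, 2, 3, 4, 5, 6, 8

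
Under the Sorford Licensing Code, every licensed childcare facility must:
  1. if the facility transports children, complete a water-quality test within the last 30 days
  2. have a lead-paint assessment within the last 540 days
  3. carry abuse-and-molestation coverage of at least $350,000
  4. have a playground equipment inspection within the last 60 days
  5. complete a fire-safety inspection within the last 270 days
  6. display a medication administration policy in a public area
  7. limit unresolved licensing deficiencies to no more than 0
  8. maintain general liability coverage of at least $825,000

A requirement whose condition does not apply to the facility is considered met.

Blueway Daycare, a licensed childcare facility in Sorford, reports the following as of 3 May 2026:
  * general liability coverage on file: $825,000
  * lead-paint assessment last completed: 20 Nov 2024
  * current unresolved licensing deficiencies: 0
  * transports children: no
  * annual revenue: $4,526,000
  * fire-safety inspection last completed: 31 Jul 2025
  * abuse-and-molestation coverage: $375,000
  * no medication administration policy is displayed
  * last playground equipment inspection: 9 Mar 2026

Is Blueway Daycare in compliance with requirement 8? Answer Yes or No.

8. general liability coverage $825,000 ≥ $825,000 → met

Yes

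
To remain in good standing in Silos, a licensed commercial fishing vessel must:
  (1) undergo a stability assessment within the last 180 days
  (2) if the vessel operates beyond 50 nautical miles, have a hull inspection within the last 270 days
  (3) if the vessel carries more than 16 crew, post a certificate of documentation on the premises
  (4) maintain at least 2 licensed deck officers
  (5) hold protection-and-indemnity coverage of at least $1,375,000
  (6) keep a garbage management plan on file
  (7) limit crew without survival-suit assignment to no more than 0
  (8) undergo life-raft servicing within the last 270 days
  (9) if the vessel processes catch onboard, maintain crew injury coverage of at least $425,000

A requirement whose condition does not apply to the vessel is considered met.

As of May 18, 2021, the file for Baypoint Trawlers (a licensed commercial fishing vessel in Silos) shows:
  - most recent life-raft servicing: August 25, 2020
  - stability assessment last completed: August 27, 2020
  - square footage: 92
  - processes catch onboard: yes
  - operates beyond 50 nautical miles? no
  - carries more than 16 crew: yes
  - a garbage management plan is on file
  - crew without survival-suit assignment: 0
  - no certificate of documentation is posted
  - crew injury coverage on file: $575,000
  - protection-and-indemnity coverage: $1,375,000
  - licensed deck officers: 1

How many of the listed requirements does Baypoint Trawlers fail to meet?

1. stability assessment 264 days ago vs limit 180 → not met
2. condition 'operates beyond 50 nautical miles' does not hold → requirement n/a → met
3. condition 'carries more than 16 crew' holds; certificate of documentation absent → not met
4. licensed deck officers 1 < 2 → not met
5. protection-and-indemnity coverage $1,375,000 ≥ $1,375,000 → met
6. garbage management plan present → met
7. crew without survival-suit assignment 0 ≤ 0 → met
8. life-raft servicing 266 days ago vs limit 270 → met
9. condition 'processes catch onboard' holds; crew injury coverage $575,000 ≥ $425,000 → met
Not met: 3 of 9

3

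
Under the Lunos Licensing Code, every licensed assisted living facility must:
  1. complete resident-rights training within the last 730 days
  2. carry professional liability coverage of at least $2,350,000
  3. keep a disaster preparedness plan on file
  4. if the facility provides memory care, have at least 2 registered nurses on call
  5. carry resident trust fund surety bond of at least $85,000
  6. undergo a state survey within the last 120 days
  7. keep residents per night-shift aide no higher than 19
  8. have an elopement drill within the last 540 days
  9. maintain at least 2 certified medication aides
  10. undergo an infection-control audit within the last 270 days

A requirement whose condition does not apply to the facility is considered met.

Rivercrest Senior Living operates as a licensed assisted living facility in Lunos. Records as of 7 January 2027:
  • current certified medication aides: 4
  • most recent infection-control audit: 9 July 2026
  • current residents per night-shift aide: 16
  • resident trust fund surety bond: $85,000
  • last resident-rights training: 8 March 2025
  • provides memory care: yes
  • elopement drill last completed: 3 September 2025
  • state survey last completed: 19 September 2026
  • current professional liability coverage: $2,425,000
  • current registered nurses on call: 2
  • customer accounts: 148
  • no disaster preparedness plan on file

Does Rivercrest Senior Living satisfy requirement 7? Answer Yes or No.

Yes

7. residents per night-shift aide 16 ≤ 19 → met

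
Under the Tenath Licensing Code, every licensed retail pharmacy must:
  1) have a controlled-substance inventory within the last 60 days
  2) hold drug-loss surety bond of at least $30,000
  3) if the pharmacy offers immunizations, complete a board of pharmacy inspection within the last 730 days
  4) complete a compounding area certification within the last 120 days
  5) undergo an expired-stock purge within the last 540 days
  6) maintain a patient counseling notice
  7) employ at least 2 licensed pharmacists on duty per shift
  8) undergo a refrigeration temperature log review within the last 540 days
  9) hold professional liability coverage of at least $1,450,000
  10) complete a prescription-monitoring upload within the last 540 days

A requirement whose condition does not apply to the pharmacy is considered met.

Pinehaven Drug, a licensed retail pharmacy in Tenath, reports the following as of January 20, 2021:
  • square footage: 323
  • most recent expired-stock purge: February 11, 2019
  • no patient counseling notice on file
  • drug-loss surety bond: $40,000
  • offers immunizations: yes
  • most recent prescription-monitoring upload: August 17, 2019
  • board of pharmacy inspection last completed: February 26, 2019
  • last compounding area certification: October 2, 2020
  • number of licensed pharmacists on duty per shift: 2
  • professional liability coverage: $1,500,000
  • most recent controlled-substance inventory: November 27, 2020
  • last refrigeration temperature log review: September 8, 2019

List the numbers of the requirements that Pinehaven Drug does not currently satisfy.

5, 6

1. controlled-substance inventory 54 days ago vs limit 60 → met
2. drug-loss surety bond $40,000 ≥ $30,000 → met
3. condition 'offers immunizations' holds; board of pharmacy inspection 694 days ago vs limit 730 → met
4. compounding area certification 110 days ago vs limit 120 → met
5. expired-stock purge 709 days ago vs limit 540 → not met
6. patient counseling notice absent → not met
7. licensed pharmacists on duty per shift 2 ≥ 2 → met
8. refrigeration temperature log review 500 days ago vs limit 540 → met
9. professional liability coverage $1,500,000 ≥ $1,450,000 → met
10. prescription-monitoring upload 522 days ago vs limit 540 → met
Not met: 5, 6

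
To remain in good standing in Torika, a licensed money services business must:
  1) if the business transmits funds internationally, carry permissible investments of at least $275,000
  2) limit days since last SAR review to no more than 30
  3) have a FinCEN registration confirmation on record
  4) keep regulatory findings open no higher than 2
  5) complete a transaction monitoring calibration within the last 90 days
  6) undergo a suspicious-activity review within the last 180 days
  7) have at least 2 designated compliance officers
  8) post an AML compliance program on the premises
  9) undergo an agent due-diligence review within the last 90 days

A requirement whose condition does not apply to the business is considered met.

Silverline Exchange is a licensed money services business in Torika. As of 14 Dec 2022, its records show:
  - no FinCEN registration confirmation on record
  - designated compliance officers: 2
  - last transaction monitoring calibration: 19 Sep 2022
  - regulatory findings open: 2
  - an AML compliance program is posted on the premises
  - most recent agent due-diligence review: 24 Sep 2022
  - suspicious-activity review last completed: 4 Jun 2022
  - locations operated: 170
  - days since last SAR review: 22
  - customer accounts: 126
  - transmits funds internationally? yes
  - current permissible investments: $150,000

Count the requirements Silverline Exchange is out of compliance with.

3

1. condition 'transmits funds internationally' holds; permissible investments $150,000 < $275,000 → not met
2. days since last SAR review 22 ≤ 30 → met
3. FinCEN registration confirmation absent → not met
4. regulatory findings open 2 ≤ 2 → met
5. transaction monitoring calibration 86 days ago vs limit 90 → met
6. suspicious-activity review 193 days ago vs limit 180 → not met
7. designated compliance officers 2 ≥ 2 → met
8. AML compliance program present → met
9. agent due-diligence review 81 days ago vs limit 90 → met
Not met: 3 of 9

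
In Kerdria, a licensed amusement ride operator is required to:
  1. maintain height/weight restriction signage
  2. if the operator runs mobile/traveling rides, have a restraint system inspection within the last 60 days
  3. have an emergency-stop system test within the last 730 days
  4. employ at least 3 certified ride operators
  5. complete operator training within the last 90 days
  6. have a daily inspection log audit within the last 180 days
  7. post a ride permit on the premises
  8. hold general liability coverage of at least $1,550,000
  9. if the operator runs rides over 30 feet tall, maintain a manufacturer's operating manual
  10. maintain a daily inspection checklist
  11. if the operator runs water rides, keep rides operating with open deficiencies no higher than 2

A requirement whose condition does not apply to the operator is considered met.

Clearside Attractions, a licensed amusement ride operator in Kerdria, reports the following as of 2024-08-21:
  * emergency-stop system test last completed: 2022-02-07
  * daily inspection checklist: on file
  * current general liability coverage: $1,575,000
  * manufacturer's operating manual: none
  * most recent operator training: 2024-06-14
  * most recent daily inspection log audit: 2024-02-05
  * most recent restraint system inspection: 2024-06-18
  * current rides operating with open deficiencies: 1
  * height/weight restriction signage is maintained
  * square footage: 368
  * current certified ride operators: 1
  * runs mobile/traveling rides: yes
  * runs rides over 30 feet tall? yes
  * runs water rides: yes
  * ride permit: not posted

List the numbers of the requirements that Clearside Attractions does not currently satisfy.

2, 3, 4, 6, 7, 9

1. height/weight restriction signage present → met
2. condition 'runs mobile/traveling rides' holds; restraint system inspection 64 days ago vs limit 60 → not met
3. emergency-stop system test 926 days ago vs limit 730 → not met
4. certified ride operators 1 < 3 → not met
5. operator training 68 days ago vs limit 90 → met
6. daily inspection log audit 198 days ago vs limit 180 → not met
7. ride permit absent → not met
8. general liability coverage $1,575,000 ≥ $1,550,000 → met
9. condition 'runs rides over 30 feet tall' holds; manufacturer's operating manual absent → not met
10. daily inspection checklist present → met
11. condition 'runs water rides' holds; rides operating with open deficiencies 1 ≤ 2 → met
Not met: 2, 3, 4, 6, 7, 9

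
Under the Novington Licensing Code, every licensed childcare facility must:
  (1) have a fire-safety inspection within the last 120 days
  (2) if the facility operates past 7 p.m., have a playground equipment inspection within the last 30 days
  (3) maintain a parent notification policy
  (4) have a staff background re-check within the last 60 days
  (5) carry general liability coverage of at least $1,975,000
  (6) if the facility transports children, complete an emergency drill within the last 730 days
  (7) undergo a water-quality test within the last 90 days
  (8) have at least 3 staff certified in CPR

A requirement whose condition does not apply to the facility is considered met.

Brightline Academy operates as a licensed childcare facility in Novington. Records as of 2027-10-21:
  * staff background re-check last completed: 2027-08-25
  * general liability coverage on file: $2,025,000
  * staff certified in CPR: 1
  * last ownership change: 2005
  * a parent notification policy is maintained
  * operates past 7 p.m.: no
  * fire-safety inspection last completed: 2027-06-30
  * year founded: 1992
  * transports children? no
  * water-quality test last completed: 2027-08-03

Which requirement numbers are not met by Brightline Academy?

8

1. fire-safety inspection 113 days ago vs limit 120 → met
2. condition 'operates past 7 p.m.' does not hold → requirement n/a → met
3. parent notification policy present → met
4. staff background re-check 57 days ago vs limit 60 → met
5. general liability coverage $2,025,000 ≥ $1,975,000 → met
6. condition 'transports children' does not hold → requirement n/a → met
7. water-quality test 79 days ago vs limit 90 → met
8. staff certified in CPR 1 < 3 → not met
Not met: 8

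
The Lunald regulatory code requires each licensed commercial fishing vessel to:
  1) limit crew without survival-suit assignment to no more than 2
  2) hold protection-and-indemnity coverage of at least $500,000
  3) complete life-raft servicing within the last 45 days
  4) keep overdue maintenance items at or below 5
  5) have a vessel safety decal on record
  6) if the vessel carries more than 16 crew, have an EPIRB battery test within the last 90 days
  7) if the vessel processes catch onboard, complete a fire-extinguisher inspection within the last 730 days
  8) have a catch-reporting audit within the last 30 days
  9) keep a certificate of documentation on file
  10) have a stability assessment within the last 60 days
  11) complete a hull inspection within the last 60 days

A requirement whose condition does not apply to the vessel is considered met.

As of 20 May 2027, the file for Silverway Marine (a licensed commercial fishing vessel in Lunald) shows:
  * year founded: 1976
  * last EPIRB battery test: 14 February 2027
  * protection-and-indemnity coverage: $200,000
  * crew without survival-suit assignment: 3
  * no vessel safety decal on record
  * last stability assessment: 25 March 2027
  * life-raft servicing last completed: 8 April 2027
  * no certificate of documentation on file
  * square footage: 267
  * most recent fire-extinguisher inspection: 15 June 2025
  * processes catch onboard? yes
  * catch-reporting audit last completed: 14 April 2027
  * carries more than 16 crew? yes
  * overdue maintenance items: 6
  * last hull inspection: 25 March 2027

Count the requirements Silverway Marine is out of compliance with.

1. crew without survival-suit assignment 3 > 2 → not met
2. protection-and-indemnity coverage $200,000 < $500,000 → not met
3. life-raft servicing 42 days ago vs limit 45 → met
4. overdue maintenance items 6 > 5 → not met
5. vessel safety decal absent → not met
6. condition 'carries more than 16 crew' holds; EPIRB battery test 95 days ago vs limit 90 → not met
7. condition 'processes catch onboard' holds; fire-extinguisher inspection 704 days ago vs limit 730 → met
8. catch-reporting audit 36 days ago vs limit 30 → not met
9. certificate of documentation absent → not met
10. stability assessment 56 days ago vs limit 60 → met
11. hull inspection 56 days ago vs limit 60 → met
Not met: 7 of 11

7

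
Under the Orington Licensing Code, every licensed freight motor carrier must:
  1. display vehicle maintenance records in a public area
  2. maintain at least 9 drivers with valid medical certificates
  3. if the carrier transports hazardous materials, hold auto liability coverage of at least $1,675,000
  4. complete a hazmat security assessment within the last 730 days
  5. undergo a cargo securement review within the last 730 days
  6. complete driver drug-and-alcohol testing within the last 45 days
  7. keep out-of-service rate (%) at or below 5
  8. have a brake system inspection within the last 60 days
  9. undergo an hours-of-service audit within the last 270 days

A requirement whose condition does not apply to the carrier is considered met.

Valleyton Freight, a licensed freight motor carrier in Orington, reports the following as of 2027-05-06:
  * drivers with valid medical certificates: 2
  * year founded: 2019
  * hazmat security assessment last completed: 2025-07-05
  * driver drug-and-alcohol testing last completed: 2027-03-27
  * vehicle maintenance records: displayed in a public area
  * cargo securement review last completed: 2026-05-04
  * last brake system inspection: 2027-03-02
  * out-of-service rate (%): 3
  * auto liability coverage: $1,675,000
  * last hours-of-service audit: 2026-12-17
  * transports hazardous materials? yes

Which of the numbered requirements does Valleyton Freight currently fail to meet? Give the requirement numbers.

2, 8

1. vehicle maintenance records present → met
2. drivers with valid medical certificates 2 < 9 → not met
3. condition 'transports hazardous materials' holds; auto liability coverage $1,675,000 ≥ $1,675,000 → met
4. hazmat security assessment 670 days ago vs limit 730 → met
5. cargo securement review 367 days ago vs limit 730 → met
6. driver drug-and-alcohol testing 40 days ago vs limit 45 → met
7. out-of-service rate (%) 3 ≤ 5 → met
8. brake system inspection 65 days ago vs limit 60 → not met
9. hours-of-service audit 140 days ago vs limit 270 → met
Not met: 2, 8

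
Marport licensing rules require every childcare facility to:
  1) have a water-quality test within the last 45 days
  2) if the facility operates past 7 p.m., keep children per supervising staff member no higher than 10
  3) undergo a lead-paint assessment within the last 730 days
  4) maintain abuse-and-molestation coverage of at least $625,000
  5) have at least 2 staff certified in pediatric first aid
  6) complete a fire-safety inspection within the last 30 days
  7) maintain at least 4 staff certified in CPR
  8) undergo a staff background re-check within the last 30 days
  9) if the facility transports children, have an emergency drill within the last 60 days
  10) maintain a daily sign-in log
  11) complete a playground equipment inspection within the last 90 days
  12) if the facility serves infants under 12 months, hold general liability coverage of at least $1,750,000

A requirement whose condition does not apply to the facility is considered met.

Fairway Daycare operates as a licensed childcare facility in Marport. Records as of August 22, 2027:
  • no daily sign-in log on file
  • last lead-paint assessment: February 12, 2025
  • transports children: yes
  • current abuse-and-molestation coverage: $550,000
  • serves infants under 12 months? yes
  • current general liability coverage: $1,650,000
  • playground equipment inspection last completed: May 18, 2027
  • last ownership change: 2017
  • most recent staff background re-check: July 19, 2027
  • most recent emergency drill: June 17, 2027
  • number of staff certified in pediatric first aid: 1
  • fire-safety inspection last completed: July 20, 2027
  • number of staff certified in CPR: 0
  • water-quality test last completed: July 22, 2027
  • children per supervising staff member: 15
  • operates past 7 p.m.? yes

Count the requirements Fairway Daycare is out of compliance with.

1. water-quality test 31 days ago vs limit 45 → met
2. condition 'operates past 7 p.m.' holds; children per supervising staff member 15 > 10 → not met
3. lead-paint assessment 921 days ago vs limit 730 → not met
4. abuse-and-molestation coverage $550,000 < $625,000 → not met
5. staff certified in pediatric first aid 1 < 2 → not met
6. fire-safety inspection 33 days ago vs limit 30 → not met
7. staff certified in CPR 0 < 4 → not met
8. staff background re-check 34 days ago vs limit 30 → not met
9. condition 'transports children' holds; emergency drill 66 days ago vs limit 60 → not met
10. daily sign-in log absent → not met
11. playground equipment inspection 96 days ago vs limit 90 → not met
12. condition 'serves infants under 12 months' holds; general liability coverage $1,650,000 < $1,750,000 → not met
Not met: 11 of 12

11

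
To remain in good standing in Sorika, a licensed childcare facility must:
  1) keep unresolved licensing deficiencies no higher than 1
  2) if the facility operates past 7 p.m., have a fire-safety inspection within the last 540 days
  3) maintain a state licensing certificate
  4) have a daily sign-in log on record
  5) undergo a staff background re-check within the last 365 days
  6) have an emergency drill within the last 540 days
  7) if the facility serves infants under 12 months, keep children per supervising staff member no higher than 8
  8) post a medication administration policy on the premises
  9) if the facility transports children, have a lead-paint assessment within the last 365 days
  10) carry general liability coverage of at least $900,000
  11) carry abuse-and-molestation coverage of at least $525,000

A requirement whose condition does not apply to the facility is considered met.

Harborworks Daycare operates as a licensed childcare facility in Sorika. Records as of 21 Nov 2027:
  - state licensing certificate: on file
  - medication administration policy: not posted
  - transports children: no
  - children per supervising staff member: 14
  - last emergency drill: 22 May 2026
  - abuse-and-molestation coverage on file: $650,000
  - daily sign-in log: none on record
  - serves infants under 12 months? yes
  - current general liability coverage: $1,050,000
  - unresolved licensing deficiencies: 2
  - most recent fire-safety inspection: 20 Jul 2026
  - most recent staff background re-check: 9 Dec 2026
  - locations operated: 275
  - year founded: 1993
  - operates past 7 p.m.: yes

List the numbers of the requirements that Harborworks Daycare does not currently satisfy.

1, 4, 6, 7, 8

1. unresolved licensing deficiencies 2 > 1 → not met
2. condition 'operates past 7 p.m.' holds; fire-safety inspection 489 days ago vs limit 540 → met
3. state licensing certificate present → met
4. daily sign-in log absent → not met
5. staff background re-check 347 days ago vs limit 365 → met
6. emergency drill 548 days ago vs limit 540 → not met
7. condition 'serves infants under 12 months' holds; children per supervising staff member 14 > 8 → not met
8. medication administration policy absent → not met
9. condition 'transports children' does not hold → requirement n/a → met
10. general liability coverage $1,050,000 ≥ $900,000 → met
11. abuse-and-molestation coverage $650,000 ≥ $525,000 → met
Not met: 1, 4, 6, 7, 8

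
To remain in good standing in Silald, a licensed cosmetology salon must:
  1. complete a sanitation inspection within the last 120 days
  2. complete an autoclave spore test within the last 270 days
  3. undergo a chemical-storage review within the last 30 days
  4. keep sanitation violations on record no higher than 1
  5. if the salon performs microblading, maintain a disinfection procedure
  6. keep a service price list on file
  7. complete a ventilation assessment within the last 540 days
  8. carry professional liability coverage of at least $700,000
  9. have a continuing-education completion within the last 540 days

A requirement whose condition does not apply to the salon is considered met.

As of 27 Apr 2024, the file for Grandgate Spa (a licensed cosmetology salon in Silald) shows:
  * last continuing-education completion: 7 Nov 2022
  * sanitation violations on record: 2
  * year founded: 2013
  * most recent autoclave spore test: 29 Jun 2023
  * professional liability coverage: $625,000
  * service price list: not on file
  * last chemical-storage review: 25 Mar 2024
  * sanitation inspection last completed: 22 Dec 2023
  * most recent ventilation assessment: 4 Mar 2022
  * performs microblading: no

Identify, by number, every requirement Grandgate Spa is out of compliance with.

1, 2, 3, 4, 6, 7, 8

1. sanitation inspection 127 days ago vs limit 120 → not met
2. autoclave spore test 303 days ago vs limit 270 → not met
3. chemical-storage review 33 days ago vs limit 30 → not met
4. sanitation violations on record 2 > 1 → not met
5. condition 'performs microblading' does not hold → requirement n/a → met
6. service price list absent → not met
7. ventilation assessment 785 days ago vs limit 540 → not met
8. professional liability coverage $625,000 < $700,000 → not met
9. continuing-education completion 537 days ago vs limit 540 → met
Not met: 1, 2, 3, 4, 6, 7, 8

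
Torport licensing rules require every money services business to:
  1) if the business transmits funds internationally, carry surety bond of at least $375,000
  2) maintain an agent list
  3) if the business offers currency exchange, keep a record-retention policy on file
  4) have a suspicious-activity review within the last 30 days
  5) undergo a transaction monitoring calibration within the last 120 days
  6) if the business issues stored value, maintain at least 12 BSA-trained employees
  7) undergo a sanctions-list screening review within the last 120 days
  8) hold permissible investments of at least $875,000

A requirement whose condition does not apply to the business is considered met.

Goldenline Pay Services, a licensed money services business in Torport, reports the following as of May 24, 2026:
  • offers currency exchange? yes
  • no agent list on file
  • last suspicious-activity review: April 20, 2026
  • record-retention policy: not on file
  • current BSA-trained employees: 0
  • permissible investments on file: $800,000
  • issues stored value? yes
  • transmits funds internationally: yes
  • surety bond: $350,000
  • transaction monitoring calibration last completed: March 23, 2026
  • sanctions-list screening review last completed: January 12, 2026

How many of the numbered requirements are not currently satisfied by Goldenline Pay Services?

1. condition 'transmits funds internationally' holds; surety bond $350,000 < $375,000 → not met
2. agent list absent → not met
3. condition 'offers currency exchange' holds; record-retention policy absent → not met
4. suspicious-activity review 34 days ago vs limit 30 → not met
5. transaction monitoring calibration 62 days ago vs limit 120 → met
6. condition 'issues stored value' holds; BSA-trained employees 0 < 12 → not met
7. sanctions-list screening review 132 days ago vs limit 120 → not met
8. permissible investments $800,000 < $875,000 → not met
Not met: 7 of 8

7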